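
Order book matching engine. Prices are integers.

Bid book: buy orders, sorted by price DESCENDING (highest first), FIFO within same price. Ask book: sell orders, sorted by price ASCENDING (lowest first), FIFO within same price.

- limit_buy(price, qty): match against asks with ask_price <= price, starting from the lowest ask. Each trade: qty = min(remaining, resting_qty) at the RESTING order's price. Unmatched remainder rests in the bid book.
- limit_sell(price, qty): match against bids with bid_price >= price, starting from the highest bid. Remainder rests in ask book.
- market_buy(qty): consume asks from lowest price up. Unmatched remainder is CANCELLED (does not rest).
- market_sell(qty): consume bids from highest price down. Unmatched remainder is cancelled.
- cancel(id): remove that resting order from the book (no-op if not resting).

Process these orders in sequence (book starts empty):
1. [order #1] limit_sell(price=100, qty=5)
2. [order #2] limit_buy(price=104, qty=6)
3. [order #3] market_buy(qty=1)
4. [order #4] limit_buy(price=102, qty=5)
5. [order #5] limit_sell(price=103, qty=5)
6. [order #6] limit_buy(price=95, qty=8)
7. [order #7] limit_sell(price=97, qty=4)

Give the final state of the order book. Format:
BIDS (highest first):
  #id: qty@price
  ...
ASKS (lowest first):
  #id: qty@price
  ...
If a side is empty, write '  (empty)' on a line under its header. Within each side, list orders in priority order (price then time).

After op 1 [order #1] limit_sell(price=100, qty=5): fills=none; bids=[-] asks=[#1:5@100]
After op 2 [order #2] limit_buy(price=104, qty=6): fills=#2x#1:5@100; bids=[#2:1@104] asks=[-]
After op 3 [order #3] market_buy(qty=1): fills=none; bids=[#2:1@104] asks=[-]
After op 4 [order #4] limit_buy(price=102, qty=5): fills=none; bids=[#2:1@104 #4:5@102] asks=[-]
After op 5 [order #5] limit_sell(price=103, qty=5): fills=#2x#5:1@104; bids=[#4:5@102] asks=[#5:4@103]
After op 6 [order #6] limit_buy(price=95, qty=8): fills=none; bids=[#4:5@102 #6:8@95] asks=[#5:4@103]
After op 7 [order #7] limit_sell(price=97, qty=4): fills=#4x#7:4@102; bids=[#4:1@102 #6:8@95] asks=[#5:4@103]

Answer: BIDS (highest first):
  #4: 1@102
  #6: 8@95
ASKS (lowest first):
  #5: 4@103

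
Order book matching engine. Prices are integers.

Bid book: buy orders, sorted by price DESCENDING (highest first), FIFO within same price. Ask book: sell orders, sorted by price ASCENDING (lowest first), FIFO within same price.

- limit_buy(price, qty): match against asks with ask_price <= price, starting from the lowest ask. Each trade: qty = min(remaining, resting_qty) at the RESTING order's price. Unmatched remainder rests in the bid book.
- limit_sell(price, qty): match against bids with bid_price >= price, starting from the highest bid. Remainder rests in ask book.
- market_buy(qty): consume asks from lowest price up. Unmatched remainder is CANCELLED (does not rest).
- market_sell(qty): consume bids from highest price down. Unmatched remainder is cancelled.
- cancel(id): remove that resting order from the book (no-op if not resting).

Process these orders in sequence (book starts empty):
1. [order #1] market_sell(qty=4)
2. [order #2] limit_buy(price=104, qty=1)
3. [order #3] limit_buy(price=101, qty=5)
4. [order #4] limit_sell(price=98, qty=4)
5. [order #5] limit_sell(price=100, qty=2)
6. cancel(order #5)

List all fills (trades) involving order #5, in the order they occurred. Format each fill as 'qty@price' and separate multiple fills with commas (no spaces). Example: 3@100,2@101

After op 1 [order #1] market_sell(qty=4): fills=none; bids=[-] asks=[-]
After op 2 [order #2] limit_buy(price=104, qty=1): fills=none; bids=[#2:1@104] asks=[-]
After op 3 [order #3] limit_buy(price=101, qty=5): fills=none; bids=[#2:1@104 #3:5@101] asks=[-]
After op 4 [order #4] limit_sell(price=98, qty=4): fills=#2x#4:1@104 #3x#4:3@101; bids=[#3:2@101] asks=[-]
After op 5 [order #5] limit_sell(price=100, qty=2): fills=#3x#5:2@101; bids=[-] asks=[-]
After op 6 cancel(order #5): fills=none; bids=[-] asks=[-]

Answer: 2@101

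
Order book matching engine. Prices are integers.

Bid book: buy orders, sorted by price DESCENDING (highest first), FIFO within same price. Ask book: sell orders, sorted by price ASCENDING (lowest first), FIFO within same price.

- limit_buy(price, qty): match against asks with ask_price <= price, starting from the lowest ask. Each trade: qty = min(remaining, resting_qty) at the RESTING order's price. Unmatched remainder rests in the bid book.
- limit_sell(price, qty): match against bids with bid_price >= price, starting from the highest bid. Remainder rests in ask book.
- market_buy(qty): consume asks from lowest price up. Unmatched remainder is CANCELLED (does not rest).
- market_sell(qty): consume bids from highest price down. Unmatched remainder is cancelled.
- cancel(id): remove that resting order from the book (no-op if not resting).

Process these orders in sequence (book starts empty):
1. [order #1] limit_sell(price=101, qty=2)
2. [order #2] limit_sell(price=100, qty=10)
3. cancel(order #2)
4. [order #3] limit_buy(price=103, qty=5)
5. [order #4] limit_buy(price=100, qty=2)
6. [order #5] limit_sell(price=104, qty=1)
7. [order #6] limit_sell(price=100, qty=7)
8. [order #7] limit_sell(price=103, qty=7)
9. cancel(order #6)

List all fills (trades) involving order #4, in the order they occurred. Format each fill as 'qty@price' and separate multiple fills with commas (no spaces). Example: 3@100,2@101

After op 1 [order #1] limit_sell(price=101, qty=2): fills=none; bids=[-] asks=[#1:2@101]
After op 2 [order #2] limit_sell(price=100, qty=10): fills=none; bids=[-] asks=[#2:10@100 #1:2@101]
After op 3 cancel(order #2): fills=none; bids=[-] asks=[#1:2@101]
After op 4 [order #3] limit_buy(price=103, qty=5): fills=#3x#1:2@101; bids=[#3:3@103] asks=[-]
After op 5 [order #4] limit_buy(price=100, qty=2): fills=none; bids=[#3:3@103 #4:2@100] asks=[-]
After op 6 [order #5] limit_sell(price=104, qty=1): fills=none; bids=[#3:3@103 #4:2@100] asks=[#5:1@104]
After op 7 [order #6] limit_sell(price=100, qty=7): fills=#3x#6:3@103 #4x#6:2@100; bids=[-] asks=[#6:2@100 #5:1@104]
After op 8 [order #7] limit_sell(price=103, qty=7): fills=none; bids=[-] asks=[#6:2@100 #7:7@103 #5:1@104]
After op 9 cancel(order #6): fills=none; bids=[-] asks=[#7:7@103 #5:1@104]

Answer: 2@100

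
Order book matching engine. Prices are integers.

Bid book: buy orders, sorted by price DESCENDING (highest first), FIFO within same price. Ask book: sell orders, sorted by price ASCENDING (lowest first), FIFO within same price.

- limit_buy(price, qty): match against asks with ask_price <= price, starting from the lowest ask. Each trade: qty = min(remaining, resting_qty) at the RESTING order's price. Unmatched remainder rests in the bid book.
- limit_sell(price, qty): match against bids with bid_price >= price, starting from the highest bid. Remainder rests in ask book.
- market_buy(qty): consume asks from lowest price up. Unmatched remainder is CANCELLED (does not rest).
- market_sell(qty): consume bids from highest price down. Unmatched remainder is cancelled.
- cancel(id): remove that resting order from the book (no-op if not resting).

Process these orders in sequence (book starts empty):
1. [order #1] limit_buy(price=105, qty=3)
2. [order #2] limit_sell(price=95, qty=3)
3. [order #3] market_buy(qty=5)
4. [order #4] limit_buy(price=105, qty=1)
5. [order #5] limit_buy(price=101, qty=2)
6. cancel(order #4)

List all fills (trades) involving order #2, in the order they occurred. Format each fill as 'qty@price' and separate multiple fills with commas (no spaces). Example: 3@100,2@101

After op 1 [order #1] limit_buy(price=105, qty=3): fills=none; bids=[#1:3@105] asks=[-]
After op 2 [order #2] limit_sell(price=95, qty=3): fills=#1x#2:3@105; bids=[-] asks=[-]
After op 3 [order #3] market_buy(qty=5): fills=none; bids=[-] asks=[-]
After op 4 [order #4] limit_buy(price=105, qty=1): fills=none; bids=[#4:1@105] asks=[-]
After op 5 [order #5] limit_buy(price=101, qty=2): fills=none; bids=[#4:1@105 #5:2@101] asks=[-]
After op 6 cancel(order #4): fills=none; bids=[#5:2@101] asks=[-]

Answer: 3@105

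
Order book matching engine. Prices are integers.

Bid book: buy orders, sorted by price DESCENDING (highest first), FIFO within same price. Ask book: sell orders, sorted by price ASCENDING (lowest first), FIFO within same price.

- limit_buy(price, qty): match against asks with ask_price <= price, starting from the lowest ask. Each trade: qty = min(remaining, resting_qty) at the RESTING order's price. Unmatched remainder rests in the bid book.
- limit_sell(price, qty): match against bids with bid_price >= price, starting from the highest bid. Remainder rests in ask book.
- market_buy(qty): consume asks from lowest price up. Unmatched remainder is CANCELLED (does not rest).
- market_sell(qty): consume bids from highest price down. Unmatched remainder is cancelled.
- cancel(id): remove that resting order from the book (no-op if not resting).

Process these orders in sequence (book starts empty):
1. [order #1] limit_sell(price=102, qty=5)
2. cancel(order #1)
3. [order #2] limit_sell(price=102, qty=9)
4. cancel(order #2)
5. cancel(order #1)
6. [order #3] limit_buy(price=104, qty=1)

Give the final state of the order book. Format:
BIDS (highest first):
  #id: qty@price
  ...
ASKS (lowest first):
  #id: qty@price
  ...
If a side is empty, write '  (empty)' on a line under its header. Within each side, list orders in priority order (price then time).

Answer: BIDS (highest first):
  #3: 1@104
ASKS (lowest first):
  (empty)

Derivation:
After op 1 [order #1] limit_sell(price=102, qty=5): fills=none; bids=[-] asks=[#1:5@102]
After op 2 cancel(order #1): fills=none; bids=[-] asks=[-]
After op 3 [order #2] limit_sell(price=102, qty=9): fills=none; bids=[-] asks=[#2:9@102]
After op 4 cancel(order #2): fills=none; bids=[-] asks=[-]
After op 5 cancel(order #1): fills=none; bids=[-] asks=[-]
After op 6 [order #3] limit_buy(price=104, qty=1): fills=none; bids=[#3:1@104] asks=[-]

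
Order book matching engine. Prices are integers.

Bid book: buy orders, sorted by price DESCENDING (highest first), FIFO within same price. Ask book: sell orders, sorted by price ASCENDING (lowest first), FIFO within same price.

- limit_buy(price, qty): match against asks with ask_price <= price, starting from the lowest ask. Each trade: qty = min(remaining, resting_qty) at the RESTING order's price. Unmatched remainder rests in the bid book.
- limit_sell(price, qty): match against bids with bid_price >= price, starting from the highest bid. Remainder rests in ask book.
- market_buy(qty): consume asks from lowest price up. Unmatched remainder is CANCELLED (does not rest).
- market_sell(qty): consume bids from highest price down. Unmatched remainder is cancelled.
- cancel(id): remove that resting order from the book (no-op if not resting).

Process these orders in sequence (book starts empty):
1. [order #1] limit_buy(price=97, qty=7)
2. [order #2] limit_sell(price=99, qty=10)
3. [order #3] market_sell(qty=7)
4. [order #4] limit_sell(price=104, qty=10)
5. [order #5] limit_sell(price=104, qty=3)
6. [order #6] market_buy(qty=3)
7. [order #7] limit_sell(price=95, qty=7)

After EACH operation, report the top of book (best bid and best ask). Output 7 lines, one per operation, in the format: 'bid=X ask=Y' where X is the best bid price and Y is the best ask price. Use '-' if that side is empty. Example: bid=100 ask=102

After op 1 [order #1] limit_buy(price=97, qty=7): fills=none; bids=[#1:7@97] asks=[-]
After op 2 [order #2] limit_sell(price=99, qty=10): fills=none; bids=[#1:7@97] asks=[#2:10@99]
After op 3 [order #3] market_sell(qty=7): fills=#1x#3:7@97; bids=[-] asks=[#2:10@99]
After op 4 [order #4] limit_sell(price=104, qty=10): fills=none; bids=[-] asks=[#2:10@99 #4:10@104]
After op 5 [order #5] limit_sell(price=104, qty=3): fills=none; bids=[-] asks=[#2:10@99 #4:10@104 #5:3@104]
After op 6 [order #6] market_buy(qty=3): fills=#6x#2:3@99; bids=[-] asks=[#2:7@99 #4:10@104 #5:3@104]
After op 7 [order #7] limit_sell(price=95, qty=7): fills=none; bids=[-] asks=[#7:7@95 #2:7@99 #4:10@104 #5:3@104]

Answer: bid=97 ask=-
bid=97 ask=99
bid=- ask=99
bid=- ask=99
bid=- ask=99
bid=- ask=99
bid=- ask=95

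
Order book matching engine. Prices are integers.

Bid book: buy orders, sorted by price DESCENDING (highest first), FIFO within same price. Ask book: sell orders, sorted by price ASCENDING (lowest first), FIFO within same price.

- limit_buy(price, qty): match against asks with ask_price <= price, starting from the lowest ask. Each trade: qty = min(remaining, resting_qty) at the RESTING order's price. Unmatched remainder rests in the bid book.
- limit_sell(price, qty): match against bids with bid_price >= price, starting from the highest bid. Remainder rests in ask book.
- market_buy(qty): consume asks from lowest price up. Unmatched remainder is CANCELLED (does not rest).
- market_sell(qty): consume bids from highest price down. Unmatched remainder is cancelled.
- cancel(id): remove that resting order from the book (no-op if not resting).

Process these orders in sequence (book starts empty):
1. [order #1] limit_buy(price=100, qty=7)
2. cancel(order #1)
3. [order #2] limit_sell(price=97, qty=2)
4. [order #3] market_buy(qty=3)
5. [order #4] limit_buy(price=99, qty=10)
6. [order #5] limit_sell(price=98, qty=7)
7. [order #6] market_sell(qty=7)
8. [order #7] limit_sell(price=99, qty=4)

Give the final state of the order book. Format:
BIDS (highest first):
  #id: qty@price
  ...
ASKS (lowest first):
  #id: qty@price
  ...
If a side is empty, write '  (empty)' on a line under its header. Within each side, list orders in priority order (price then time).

After op 1 [order #1] limit_buy(price=100, qty=7): fills=none; bids=[#1:7@100] asks=[-]
After op 2 cancel(order #1): fills=none; bids=[-] asks=[-]
After op 3 [order #2] limit_sell(price=97, qty=2): fills=none; bids=[-] asks=[#2:2@97]
After op 4 [order #3] market_buy(qty=3): fills=#3x#2:2@97; bids=[-] asks=[-]
After op 5 [order #4] limit_buy(price=99, qty=10): fills=none; bids=[#4:10@99] asks=[-]
After op 6 [order #5] limit_sell(price=98, qty=7): fills=#4x#5:7@99; bids=[#4:3@99] asks=[-]
After op 7 [order #6] market_sell(qty=7): fills=#4x#6:3@99; bids=[-] asks=[-]
After op 8 [order #7] limit_sell(price=99, qty=4): fills=none; bids=[-] asks=[#7:4@99]

Answer: BIDS (highest first):
  (empty)
ASKS (lowest first):
  #7: 4@99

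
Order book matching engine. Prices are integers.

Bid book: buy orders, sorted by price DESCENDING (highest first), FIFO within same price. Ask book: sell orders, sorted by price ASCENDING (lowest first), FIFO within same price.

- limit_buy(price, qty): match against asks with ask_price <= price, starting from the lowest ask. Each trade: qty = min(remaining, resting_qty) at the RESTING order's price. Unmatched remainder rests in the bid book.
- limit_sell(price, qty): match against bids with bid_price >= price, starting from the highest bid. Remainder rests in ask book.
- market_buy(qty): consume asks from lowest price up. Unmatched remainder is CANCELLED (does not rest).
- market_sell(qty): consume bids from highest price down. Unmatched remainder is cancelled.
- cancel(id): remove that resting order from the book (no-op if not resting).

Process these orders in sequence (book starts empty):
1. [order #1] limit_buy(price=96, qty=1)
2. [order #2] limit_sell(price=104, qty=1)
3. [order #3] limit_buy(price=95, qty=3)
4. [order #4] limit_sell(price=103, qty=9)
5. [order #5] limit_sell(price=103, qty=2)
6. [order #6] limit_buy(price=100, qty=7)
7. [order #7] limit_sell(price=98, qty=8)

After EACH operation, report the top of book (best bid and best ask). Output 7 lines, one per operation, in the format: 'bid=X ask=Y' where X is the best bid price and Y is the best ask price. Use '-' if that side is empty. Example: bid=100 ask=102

Answer: bid=96 ask=-
bid=96 ask=104
bid=96 ask=104
bid=96 ask=103
bid=96 ask=103
bid=100 ask=103
bid=96 ask=98

Derivation:
After op 1 [order #1] limit_buy(price=96, qty=1): fills=none; bids=[#1:1@96] asks=[-]
After op 2 [order #2] limit_sell(price=104, qty=1): fills=none; bids=[#1:1@96] asks=[#2:1@104]
After op 3 [order #3] limit_buy(price=95, qty=3): fills=none; bids=[#1:1@96 #3:3@95] asks=[#2:1@104]
After op 4 [order #4] limit_sell(price=103, qty=9): fills=none; bids=[#1:1@96 #3:3@95] asks=[#4:9@103 #2:1@104]
After op 5 [order #5] limit_sell(price=103, qty=2): fills=none; bids=[#1:1@96 #3:3@95] asks=[#4:9@103 #5:2@103 #2:1@104]
After op 6 [order #6] limit_buy(price=100, qty=7): fills=none; bids=[#6:7@100 #1:1@96 #3:3@95] asks=[#4:9@103 #5:2@103 #2:1@104]
After op 7 [order #7] limit_sell(price=98, qty=8): fills=#6x#7:7@100; bids=[#1:1@96 #3:3@95] asks=[#7:1@98 #4:9@103 #5:2@103 #2:1@104]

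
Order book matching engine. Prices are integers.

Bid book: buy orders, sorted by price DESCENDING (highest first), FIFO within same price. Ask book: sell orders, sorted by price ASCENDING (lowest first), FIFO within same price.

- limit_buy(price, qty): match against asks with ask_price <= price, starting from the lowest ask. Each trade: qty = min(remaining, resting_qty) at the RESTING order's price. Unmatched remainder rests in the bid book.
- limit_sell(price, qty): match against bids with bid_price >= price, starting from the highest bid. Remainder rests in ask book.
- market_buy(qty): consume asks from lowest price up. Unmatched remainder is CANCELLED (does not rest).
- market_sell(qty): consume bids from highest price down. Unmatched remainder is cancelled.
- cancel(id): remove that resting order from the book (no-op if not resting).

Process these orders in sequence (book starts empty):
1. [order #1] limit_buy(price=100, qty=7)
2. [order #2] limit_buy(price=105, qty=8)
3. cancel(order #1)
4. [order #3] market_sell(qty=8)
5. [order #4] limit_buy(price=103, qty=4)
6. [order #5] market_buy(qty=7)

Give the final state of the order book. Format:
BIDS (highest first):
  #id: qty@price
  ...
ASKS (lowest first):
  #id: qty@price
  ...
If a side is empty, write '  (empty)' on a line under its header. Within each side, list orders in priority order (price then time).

Answer: BIDS (highest first):
  #4: 4@103
ASKS (lowest first):
  (empty)

Derivation:
After op 1 [order #1] limit_buy(price=100, qty=7): fills=none; bids=[#1:7@100] asks=[-]
After op 2 [order #2] limit_buy(price=105, qty=8): fills=none; bids=[#2:8@105 #1:7@100] asks=[-]
After op 3 cancel(order #1): fills=none; bids=[#2:8@105] asks=[-]
After op 4 [order #3] market_sell(qty=8): fills=#2x#3:8@105; bids=[-] asks=[-]
After op 5 [order #4] limit_buy(price=103, qty=4): fills=none; bids=[#4:4@103] asks=[-]
After op 6 [order #5] market_buy(qty=7): fills=none; bids=[#4:4@103] asks=[-]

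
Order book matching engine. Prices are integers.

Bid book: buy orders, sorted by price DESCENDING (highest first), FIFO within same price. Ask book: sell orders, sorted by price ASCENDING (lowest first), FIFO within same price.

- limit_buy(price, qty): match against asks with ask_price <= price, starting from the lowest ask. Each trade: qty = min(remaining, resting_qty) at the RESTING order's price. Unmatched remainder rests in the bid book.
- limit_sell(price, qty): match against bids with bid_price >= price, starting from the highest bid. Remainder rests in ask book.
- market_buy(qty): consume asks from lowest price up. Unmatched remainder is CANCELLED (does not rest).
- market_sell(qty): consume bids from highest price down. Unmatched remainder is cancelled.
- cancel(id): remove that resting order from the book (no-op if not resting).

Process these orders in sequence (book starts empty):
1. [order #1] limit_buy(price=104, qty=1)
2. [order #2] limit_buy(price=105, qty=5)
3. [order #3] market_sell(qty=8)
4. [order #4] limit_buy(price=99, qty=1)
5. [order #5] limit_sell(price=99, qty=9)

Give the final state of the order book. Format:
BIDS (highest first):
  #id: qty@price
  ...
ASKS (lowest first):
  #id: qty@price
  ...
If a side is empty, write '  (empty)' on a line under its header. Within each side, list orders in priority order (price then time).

After op 1 [order #1] limit_buy(price=104, qty=1): fills=none; bids=[#1:1@104] asks=[-]
After op 2 [order #2] limit_buy(price=105, qty=5): fills=none; bids=[#2:5@105 #1:1@104] asks=[-]
After op 3 [order #3] market_sell(qty=8): fills=#2x#3:5@105 #1x#3:1@104; bids=[-] asks=[-]
After op 4 [order #4] limit_buy(price=99, qty=1): fills=none; bids=[#4:1@99] asks=[-]
After op 5 [order #5] limit_sell(price=99, qty=9): fills=#4x#5:1@99; bids=[-] asks=[#5:8@99]

Answer: BIDS (highest first):
  (empty)
ASKS (lowest first):
  #5: 8@99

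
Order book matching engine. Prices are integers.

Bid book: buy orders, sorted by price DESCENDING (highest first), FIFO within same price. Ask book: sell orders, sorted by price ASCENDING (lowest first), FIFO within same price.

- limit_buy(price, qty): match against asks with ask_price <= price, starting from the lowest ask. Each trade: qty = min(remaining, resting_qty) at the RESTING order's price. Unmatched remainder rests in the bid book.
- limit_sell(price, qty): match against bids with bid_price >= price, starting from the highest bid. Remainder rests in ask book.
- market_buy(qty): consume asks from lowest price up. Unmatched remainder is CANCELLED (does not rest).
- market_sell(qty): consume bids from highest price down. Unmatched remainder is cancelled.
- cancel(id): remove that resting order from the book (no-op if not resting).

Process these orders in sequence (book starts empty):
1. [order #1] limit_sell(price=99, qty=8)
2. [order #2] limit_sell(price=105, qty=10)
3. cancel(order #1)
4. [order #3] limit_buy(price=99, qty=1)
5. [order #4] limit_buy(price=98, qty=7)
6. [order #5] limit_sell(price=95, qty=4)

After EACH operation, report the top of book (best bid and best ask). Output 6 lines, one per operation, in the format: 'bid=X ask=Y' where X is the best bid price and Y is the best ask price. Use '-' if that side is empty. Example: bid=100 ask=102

Answer: bid=- ask=99
bid=- ask=99
bid=- ask=105
bid=99 ask=105
bid=99 ask=105
bid=98 ask=105

Derivation:
After op 1 [order #1] limit_sell(price=99, qty=8): fills=none; bids=[-] asks=[#1:8@99]
After op 2 [order #2] limit_sell(price=105, qty=10): fills=none; bids=[-] asks=[#1:8@99 #2:10@105]
After op 3 cancel(order #1): fills=none; bids=[-] asks=[#2:10@105]
After op 4 [order #3] limit_buy(price=99, qty=1): fills=none; bids=[#3:1@99] asks=[#2:10@105]
After op 5 [order #4] limit_buy(price=98, qty=7): fills=none; bids=[#3:1@99 #4:7@98] asks=[#2:10@105]
After op 6 [order #5] limit_sell(price=95, qty=4): fills=#3x#5:1@99 #4x#5:3@98; bids=[#4:4@98] asks=[#2:10@105]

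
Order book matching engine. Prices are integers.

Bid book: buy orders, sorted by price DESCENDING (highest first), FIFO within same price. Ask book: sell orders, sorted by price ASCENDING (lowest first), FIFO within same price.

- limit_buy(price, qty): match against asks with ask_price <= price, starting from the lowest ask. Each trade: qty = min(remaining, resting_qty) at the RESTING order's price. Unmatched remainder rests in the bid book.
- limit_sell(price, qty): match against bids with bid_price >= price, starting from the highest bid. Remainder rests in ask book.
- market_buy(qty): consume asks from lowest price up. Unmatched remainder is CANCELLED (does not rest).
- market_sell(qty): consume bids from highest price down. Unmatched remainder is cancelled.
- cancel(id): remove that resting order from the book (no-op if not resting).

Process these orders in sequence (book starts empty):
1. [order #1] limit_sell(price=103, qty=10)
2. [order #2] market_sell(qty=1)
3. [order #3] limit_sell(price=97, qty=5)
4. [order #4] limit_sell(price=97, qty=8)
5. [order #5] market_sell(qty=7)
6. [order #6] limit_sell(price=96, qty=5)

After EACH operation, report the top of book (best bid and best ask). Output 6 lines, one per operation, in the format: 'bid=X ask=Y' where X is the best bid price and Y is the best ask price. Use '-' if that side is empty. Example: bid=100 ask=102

Answer: bid=- ask=103
bid=- ask=103
bid=- ask=97
bid=- ask=97
bid=- ask=97
bid=- ask=96

Derivation:
After op 1 [order #1] limit_sell(price=103, qty=10): fills=none; bids=[-] asks=[#1:10@103]
After op 2 [order #2] market_sell(qty=1): fills=none; bids=[-] asks=[#1:10@103]
After op 3 [order #3] limit_sell(price=97, qty=5): fills=none; bids=[-] asks=[#3:5@97 #1:10@103]
After op 4 [order #4] limit_sell(price=97, qty=8): fills=none; bids=[-] asks=[#3:5@97 #4:8@97 #1:10@103]
After op 5 [order #5] market_sell(qty=7): fills=none; bids=[-] asks=[#3:5@97 #4:8@97 #1:10@103]
After op 6 [order #6] limit_sell(price=96, qty=5): fills=none; bids=[-] asks=[#6:5@96 #3:5@97 #4:8@97 #1:10@103]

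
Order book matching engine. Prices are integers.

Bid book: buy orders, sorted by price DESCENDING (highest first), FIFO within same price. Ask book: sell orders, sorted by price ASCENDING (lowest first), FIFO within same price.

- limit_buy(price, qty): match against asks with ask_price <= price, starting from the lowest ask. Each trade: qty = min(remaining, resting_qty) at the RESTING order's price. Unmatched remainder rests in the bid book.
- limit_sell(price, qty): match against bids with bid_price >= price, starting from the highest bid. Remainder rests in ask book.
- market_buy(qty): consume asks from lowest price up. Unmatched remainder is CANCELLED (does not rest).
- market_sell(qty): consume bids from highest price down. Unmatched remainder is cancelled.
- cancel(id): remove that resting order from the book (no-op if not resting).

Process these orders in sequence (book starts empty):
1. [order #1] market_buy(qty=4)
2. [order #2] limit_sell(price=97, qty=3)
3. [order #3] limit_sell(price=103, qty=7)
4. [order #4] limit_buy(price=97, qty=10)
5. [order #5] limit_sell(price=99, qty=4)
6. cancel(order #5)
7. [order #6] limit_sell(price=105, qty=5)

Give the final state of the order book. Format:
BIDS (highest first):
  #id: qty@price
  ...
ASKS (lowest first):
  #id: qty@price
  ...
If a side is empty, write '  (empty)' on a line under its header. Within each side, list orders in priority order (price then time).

After op 1 [order #1] market_buy(qty=4): fills=none; bids=[-] asks=[-]
After op 2 [order #2] limit_sell(price=97, qty=3): fills=none; bids=[-] asks=[#2:3@97]
After op 3 [order #3] limit_sell(price=103, qty=7): fills=none; bids=[-] asks=[#2:3@97 #3:7@103]
After op 4 [order #4] limit_buy(price=97, qty=10): fills=#4x#2:3@97; bids=[#4:7@97] asks=[#3:7@103]
After op 5 [order #5] limit_sell(price=99, qty=4): fills=none; bids=[#4:7@97] asks=[#5:4@99 #3:7@103]
After op 6 cancel(order #5): fills=none; bids=[#4:7@97] asks=[#3:7@103]
After op 7 [order #6] limit_sell(price=105, qty=5): fills=none; bids=[#4:7@97] asks=[#3:7@103 #6:5@105]

Answer: BIDS (highest first):
  #4: 7@97
ASKS (lowest first):
  #3: 7@103
  #6: 5@105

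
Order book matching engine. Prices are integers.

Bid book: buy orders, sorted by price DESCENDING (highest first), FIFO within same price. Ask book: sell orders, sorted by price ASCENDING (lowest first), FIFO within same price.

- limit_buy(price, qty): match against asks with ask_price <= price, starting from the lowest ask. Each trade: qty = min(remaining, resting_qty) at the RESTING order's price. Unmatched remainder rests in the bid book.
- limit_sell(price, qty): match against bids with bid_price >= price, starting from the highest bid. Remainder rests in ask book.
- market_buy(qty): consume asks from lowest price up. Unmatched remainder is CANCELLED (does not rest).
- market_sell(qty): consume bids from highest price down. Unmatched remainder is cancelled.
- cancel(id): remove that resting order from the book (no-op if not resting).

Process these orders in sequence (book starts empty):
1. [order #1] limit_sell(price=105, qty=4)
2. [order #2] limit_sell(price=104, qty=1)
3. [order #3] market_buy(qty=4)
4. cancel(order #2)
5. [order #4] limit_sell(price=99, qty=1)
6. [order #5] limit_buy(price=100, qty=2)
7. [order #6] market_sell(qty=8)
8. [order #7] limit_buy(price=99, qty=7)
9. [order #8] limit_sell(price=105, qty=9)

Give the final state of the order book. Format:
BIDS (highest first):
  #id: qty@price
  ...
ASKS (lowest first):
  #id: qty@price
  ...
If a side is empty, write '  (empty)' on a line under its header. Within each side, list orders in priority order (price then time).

After op 1 [order #1] limit_sell(price=105, qty=4): fills=none; bids=[-] asks=[#1:4@105]
After op 2 [order #2] limit_sell(price=104, qty=1): fills=none; bids=[-] asks=[#2:1@104 #1:4@105]
After op 3 [order #3] market_buy(qty=4): fills=#3x#2:1@104 #3x#1:3@105; bids=[-] asks=[#1:1@105]
After op 4 cancel(order #2): fills=none; bids=[-] asks=[#1:1@105]
After op 5 [order #4] limit_sell(price=99, qty=1): fills=none; bids=[-] asks=[#4:1@99 #1:1@105]
After op 6 [order #5] limit_buy(price=100, qty=2): fills=#5x#4:1@99; bids=[#5:1@100] asks=[#1:1@105]
After op 7 [order #6] market_sell(qty=8): fills=#5x#6:1@100; bids=[-] asks=[#1:1@105]
After op 8 [order #7] limit_buy(price=99, qty=7): fills=none; bids=[#7:7@99] asks=[#1:1@105]
After op 9 [order #8] limit_sell(price=105, qty=9): fills=none; bids=[#7:7@99] asks=[#1:1@105 #8:9@105]

Answer: BIDS (highest first):
  #7: 7@99
ASKS (lowest first):
  #1: 1@105
  #8: 9@105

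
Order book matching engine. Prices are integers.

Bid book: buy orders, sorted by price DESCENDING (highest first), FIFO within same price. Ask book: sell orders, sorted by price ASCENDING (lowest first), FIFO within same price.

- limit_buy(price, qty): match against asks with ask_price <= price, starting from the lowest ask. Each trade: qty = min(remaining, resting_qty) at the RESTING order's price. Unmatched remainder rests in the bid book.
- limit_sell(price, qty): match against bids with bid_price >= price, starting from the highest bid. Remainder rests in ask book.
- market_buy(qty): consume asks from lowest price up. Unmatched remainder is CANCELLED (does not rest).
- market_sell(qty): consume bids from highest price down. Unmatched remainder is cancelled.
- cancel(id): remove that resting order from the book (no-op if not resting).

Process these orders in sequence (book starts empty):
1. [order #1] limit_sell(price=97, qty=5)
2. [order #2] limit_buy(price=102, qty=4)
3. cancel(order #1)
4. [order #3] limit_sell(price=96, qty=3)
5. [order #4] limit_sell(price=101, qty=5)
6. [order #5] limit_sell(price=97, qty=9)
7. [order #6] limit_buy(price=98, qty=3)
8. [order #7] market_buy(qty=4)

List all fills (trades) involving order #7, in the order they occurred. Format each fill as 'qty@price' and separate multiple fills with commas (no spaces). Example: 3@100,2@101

After op 1 [order #1] limit_sell(price=97, qty=5): fills=none; bids=[-] asks=[#1:5@97]
After op 2 [order #2] limit_buy(price=102, qty=4): fills=#2x#1:4@97; bids=[-] asks=[#1:1@97]
After op 3 cancel(order #1): fills=none; bids=[-] asks=[-]
After op 4 [order #3] limit_sell(price=96, qty=3): fills=none; bids=[-] asks=[#3:3@96]
After op 5 [order #4] limit_sell(price=101, qty=5): fills=none; bids=[-] asks=[#3:3@96 #4:5@101]
After op 6 [order #5] limit_sell(price=97, qty=9): fills=none; bids=[-] asks=[#3:3@96 #5:9@97 #4:5@101]
After op 7 [order #6] limit_buy(price=98, qty=3): fills=#6x#3:3@96; bids=[-] asks=[#5:9@97 #4:5@101]
After op 8 [order #7] market_buy(qty=4): fills=#7x#5:4@97; bids=[-] asks=[#5:5@97 #4:5@101]

Answer: 4@97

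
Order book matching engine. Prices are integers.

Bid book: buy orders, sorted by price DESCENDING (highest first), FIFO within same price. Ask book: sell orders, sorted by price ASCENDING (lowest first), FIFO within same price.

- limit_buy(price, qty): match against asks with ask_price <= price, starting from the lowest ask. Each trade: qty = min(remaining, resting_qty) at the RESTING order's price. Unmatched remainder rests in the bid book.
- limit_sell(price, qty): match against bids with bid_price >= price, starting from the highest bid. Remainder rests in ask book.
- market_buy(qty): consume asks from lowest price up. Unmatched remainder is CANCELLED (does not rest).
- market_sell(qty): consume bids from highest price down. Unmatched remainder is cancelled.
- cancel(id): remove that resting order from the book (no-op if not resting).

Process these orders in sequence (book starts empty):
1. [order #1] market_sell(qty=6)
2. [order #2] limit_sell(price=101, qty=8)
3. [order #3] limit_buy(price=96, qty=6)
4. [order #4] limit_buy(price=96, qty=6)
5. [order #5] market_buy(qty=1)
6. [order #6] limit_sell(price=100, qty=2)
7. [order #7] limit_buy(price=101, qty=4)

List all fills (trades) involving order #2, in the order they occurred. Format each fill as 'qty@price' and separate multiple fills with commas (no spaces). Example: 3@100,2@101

Answer: 1@101,2@101

Derivation:
After op 1 [order #1] market_sell(qty=6): fills=none; bids=[-] asks=[-]
After op 2 [order #2] limit_sell(price=101, qty=8): fills=none; bids=[-] asks=[#2:8@101]
After op 3 [order #3] limit_buy(price=96, qty=6): fills=none; bids=[#3:6@96] asks=[#2:8@101]
After op 4 [order #4] limit_buy(price=96, qty=6): fills=none; bids=[#3:6@96 #4:6@96] asks=[#2:8@101]
After op 5 [order #5] market_buy(qty=1): fills=#5x#2:1@101; bids=[#3:6@96 #4:6@96] asks=[#2:7@101]
After op 6 [order #6] limit_sell(price=100, qty=2): fills=none; bids=[#3:6@96 #4:6@96] asks=[#6:2@100 #2:7@101]
After op 7 [order #7] limit_buy(price=101, qty=4): fills=#7x#6:2@100 #7x#2:2@101; bids=[#3:6@96 #4:6@96] asks=[#2:5@101]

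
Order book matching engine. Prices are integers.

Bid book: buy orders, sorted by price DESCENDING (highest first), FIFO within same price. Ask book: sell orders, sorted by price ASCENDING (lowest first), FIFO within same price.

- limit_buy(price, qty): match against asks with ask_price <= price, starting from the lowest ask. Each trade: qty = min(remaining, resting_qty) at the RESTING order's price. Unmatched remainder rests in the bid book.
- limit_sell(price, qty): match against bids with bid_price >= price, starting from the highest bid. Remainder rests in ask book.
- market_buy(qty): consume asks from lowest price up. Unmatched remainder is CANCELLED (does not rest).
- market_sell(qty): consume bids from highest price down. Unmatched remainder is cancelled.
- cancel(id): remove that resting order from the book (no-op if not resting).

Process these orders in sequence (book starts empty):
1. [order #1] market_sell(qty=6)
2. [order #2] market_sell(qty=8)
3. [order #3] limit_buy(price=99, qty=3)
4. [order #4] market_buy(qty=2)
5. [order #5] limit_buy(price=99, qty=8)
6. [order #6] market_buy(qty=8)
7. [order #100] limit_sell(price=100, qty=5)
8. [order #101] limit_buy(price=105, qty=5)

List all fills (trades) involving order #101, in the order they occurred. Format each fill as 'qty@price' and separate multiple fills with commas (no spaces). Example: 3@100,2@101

After op 1 [order #1] market_sell(qty=6): fills=none; bids=[-] asks=[-]
After op 2 [order #2] market_sell(qty=8): fills=none; bids=[-] asks=[-]
After op 3 [order #3] limit_buy(price=99, qty=3): fills=none; bids=[#3:3@99] asks=[-]
After op 4 [order #4] market_buy(qty=2): fills=none; bids=[#3:3@99] asks=[-]
After op 5 [order #5] limit_buy(price=99, qty=8): fills=none; bids=[#3:3@99 #5:8@99] asks=[-]
After op 6 [order #6] market_buy(qty=8): fills=none; bids=[#3:3@99 #5:8@99] asks=[-]
After op 7 [order #100] limit_sell(price=100, qty=5): fills=none; bids=[#3:3@99 #5:8@99] asks=[#100:5@100]
After op 8 [order #101] limit_buy(price=105, qty=5): fills=#101x#100:5@100; bids=[#3:3@99 #5:8@99] asks=[-]

Answer: 5@100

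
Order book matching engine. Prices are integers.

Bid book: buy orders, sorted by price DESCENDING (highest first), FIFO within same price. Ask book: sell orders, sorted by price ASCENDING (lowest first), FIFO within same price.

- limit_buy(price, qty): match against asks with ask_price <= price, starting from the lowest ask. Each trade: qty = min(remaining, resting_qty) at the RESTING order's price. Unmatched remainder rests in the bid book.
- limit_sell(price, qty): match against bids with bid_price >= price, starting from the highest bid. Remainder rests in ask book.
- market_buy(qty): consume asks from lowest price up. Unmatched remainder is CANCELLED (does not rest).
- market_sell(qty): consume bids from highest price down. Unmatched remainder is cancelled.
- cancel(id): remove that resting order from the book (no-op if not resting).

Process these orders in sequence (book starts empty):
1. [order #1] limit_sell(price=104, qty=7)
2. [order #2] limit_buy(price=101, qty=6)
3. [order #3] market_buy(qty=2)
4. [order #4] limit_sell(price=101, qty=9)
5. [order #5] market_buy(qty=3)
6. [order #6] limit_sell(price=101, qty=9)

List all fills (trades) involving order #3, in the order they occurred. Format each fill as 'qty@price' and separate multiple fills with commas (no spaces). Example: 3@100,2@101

Answer: 2@104

Derivation:
After op 1 [order #1] limit_sell(price=104, qty=7): fills=none; bids=[-] asks=[#1:7@104]
After op 2 [order #2] limit_buy(price=101, qty=6): fills=none; bids=[#2:6@101] asks=[#1:7@104]
After op 3 [order #3] market_buy(qty=2): fills=#3x#1:2@104; bids=[#2:6@101] asks=[#1:5@104]
After op 4 [order #4] limit_sell(price=101, qty=9): fills=#2x#4:6@101; bids=[-] asks=[#4:3@101 #1:5@104]
After op 5 [order #5] market_buy(qty=3): fills=#5x#4:3@101; bids=[-] asks=[#1:5@104]
After op 6 [order #6] limit_sell(price=101, qty=9): fills=none; bids=[-] asks=[#6:9@101 #1:5@104]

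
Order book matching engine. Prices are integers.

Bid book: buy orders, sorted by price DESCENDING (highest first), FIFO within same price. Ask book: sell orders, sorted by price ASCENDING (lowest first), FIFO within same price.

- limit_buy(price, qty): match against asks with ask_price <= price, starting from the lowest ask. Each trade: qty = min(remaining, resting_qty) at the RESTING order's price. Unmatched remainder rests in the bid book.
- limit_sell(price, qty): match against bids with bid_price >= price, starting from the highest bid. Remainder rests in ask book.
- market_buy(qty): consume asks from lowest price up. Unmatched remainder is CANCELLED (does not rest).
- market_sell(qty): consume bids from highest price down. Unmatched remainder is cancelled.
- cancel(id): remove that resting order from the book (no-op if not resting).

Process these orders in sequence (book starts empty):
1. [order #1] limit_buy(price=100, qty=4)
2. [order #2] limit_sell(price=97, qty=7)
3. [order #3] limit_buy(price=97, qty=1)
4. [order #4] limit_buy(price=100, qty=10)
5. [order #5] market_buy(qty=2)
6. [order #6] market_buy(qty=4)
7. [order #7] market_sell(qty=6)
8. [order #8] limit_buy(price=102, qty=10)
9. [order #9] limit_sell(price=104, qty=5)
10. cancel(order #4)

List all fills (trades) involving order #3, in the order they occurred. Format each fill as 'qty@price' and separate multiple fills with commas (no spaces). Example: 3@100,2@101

Answer: 1@97

Derivation:
After op 1 [order #1] limit_buy(price=100, qty=4): fills=none; bids=[#1:4@100] asks=[-]
After op 2 [order #2] limit_sell(price=97, qty=7): fills=#1x#2:4@100; bids=[-] asks=[#2:3@97]
After op 3 [order #3] limit_buy(price=97, qty=1): fills=#3x#2:1@97; bids=[-] asks=[#2:2@97]
After op 4 [order #4] limit_buy(price=100, qty=10): fills=#4x#2:2@97; bids=[#4:8@100] asks=[-]
After op 5 [order #5] market_buy(qty=2): fills=none; bids=[#4:8@100] asks=[-]
After op 6 [order #6] market_buy(qty=4): fills=none; bids=[#4:8@100] asks=[-]
After op 7 [order #7] market_sell(qty=6): fills=#4x#7:6@100; bids=[#4:2@100] asks=[-]
After op 8 [order #8] limit_buy(price=102, qty=10): fills=none; bids=[#8:10@102 #4:2@100] asks=[-]
After op 9 [order #9] limit_sell(price=104, qty=5): fills=none; bids=[#8:10@102 #4:2@100] asks=[#9:5@104]
After op 10 cancel(order #4): fills=none; bids=[#8:10@102] asks=[#9:5@104]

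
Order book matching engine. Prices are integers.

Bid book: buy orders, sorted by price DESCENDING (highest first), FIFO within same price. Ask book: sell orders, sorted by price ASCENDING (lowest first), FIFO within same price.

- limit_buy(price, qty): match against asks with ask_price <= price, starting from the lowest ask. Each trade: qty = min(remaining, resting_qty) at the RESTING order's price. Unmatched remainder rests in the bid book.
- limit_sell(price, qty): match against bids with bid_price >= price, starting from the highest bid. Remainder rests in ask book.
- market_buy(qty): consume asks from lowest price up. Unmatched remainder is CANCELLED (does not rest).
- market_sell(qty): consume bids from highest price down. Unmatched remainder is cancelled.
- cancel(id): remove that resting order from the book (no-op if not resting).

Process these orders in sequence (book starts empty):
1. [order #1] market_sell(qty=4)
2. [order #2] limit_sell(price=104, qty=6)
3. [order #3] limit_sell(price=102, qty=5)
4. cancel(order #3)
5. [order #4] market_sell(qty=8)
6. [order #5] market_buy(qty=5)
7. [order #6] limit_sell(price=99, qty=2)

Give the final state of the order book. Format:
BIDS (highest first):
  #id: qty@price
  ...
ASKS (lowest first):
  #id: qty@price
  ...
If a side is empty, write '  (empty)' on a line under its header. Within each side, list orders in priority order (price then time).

Answer: BIDS (highest first):
  (empty)
ASKS (lowest first):
  #6: 2@99
  #2: 1@104

Derivation:
After op 1 [order #1] market_sell(qty=4): fills=none; bids=[-] asks=[-]
After op 2 [order #2] limit_sell(price=104, qty=6): fills=none; bids=[-] asks=[#2:6@104]
After op 3 [order #3] limit_sell(price=102, qty=5): fills=none; bids=[-] asks=[#3:5@102 #2:6@104]
After op 4 cancel(order #3): fills=none; bids=[-] asks=[#2:6@104]
After op 5 [order #4] market_sell(qty=8): fills=none; bids=[-] asks=[#2:6@104]
After op 6 [order #5] market_buy(qty=5): fills=#5x#2:5@104; bids=[-] asks=[#2:1@104]
After op 7 [order #6] limit_sell(price=99, qty=2): fills=none; bids=[-] asks=[#6:2@99 #2:1@104]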